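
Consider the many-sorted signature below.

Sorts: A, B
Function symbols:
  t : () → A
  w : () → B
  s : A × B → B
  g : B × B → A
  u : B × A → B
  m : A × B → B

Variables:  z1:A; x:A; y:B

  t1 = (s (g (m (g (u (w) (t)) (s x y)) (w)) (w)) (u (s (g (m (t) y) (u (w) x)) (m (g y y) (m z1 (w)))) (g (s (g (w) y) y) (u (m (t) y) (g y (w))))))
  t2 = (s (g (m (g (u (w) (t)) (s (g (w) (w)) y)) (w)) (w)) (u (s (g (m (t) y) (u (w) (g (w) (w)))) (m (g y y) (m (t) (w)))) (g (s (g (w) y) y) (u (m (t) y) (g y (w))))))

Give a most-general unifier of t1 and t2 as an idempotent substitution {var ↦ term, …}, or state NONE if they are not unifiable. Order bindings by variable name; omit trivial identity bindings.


{x ↦ (g (w) (w)), z1 ↦ (t)}


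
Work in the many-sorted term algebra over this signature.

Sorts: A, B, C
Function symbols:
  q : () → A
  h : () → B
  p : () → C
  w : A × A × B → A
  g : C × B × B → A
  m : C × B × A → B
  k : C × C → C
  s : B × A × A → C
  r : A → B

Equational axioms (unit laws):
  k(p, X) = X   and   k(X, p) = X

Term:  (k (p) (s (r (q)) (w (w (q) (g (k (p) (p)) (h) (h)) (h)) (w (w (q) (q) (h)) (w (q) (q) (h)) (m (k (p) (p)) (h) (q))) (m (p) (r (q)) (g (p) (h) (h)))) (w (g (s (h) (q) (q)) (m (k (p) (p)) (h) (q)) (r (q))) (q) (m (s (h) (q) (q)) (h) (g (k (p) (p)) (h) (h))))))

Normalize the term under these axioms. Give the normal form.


1. (k (p) (s (r (q)) (w (w (q) (g (k (p) (p)) (h) (h)) (h)) (w (w (q) (q) (h)) (w (q) (q) (h)) (m (k (p) (p)) (h) (q))) (m (p) (r (q)) (g (p) (h) (h)))) (w (g (s (h) (q) (q)) (m (k (p) (p)) (h) (q)) (r (q))) (q) (m (s (h) (q) (q)) (h) (g (k (p) (p)) (h) (h))))))  →  (s (r (q)) (w (w (q) (g (k (p) (p)) (h) (h)) (h)) (w (w (q) (q) (h)) (w (q) (q) (h)) (m (k (p) (p)) (h) (q))) (m (p) (r (q)) (g (p) (h) (h)))) (w (g (s (h) (q) (q)) (m (k (p) (p)) (h) (q)) (r (q))) (q) (m (s (h) (q) (q)) (h) (g (k (p) (p)) (h) (h)))))
2. (s (r (q)) (w (w (q) (g (k (p) (p)) (h) (h)) (h)) (w (w (q) (q) (h)) (w (q) (q) (h)) (m (k (p) (p)) (h) (q))) (m (p) (r (q)) (g (p) (h) (h)))) (w (g (s (h) (q) (q)) (m (k (p) (p)) (h) (q)) (r (q))) (q) (m (s (h) (q) (q)) (h) (g (k (p) (p)) (h) (h)))))  →  (s (r (q)) (w (w (q) (g (p) (h) (h)) (h)) (w (w (q) (q) (h)) (w (q) (q) (h)) (m (k (p) (p)) (h) (q))) (m (p) (r (q)) (g (p) (h) (h)))) (w (g (s (h) (q) (q)) (m (k (p) (p)) (h) (q)) (r (q))) (q) (m (s (h) (q) (q)) (h) (g (k (p) (p)) (h) (h)))))
3. (s (r (q)) (w (w (q) (g (p) (h) (h)) (h)) (w (w (q) (q) (h)) (w (q) (q) (h)) (m (k (p) (p)) (h) (q))) (m (p) (r (q)) (g (p) (h) (h)))) (w (g (s (h) (q) (q)) (m (k (p) (p)) (h) (q)) (r (q))) (q) (m (s (h) (q) (q)) (h) (g (k (p) (p)) (h) (h)))))  →  (s (r (q)) (w (w (q) (g (p) (h) (h)) (h)) (w (w (q) (q) (h)) (w (q) (q) (h)) (m (p) (h) (q))) (m (p) (r (q)) (g (p) (h) (h)))) (w (g (s (h) (q) (q)) (m (k (p) (p)) (h) (q)) (r (q))) (q) (m (s (h) (q) (q)) (h) (g (k (p) (p)) (h) (h)))))
4. (s (r (q)) (w (w (q) (g (p) (h) (h)) (h)) (w (w (q) (q) (h)) (w (q) (q) (h)) (m (p) (h) (q))) (m (p) (r (q)) (g (p) (h) (h)))) (w (g (s (h) (q) (q)) (m (k (p) (p)) (h) (q)) (r (q))) (q) (m (s (h) (q) (q)) (h) (g (k (p) (p)) (h) (h)))))  →  (s (r (q)) (w (w (q) (g (p) (h) (h)) (h)) (w (w (q) (q) (h)) (w (q) (q) (h)) (m (p) (h) (q))) (m (p) (r (q)) (g (p) (h) (h)))) (w (g (s (h) (q) (q)) (m (p) (h) (q)) (r (q))) (q) (m (s (h) (q) (q)) (h) (g (k (p) (p)) (h) (h)))))
5. (s (r (q)) (w (w (q) (g (p) (h) (h)) (h)) (w (w (q) (q) (h)) (w (q) (q) (h)) (m (p) (h) (q))) (m (p) (r (q)) (g (p) (h) (h)))) (w (g (s (h) (q) (q)) (m (p) (h) (q)) (r (q))) (q) (m (s (h) (q) (q)) (h) (g (k (p) (p)) (h) (h)))))  →  (s (r (q)) (w (w (q) (g (p) (h) (h)) (h)) (w (w (q) (q) (h)) (w (q) (q) (h)) (m (p) (h) (q))) (m (p) (r (q)) (g (p) (h) (h)))) (w (g (s (h) (q) (q)) (m (p) (h) (q)) (r (q))) (q) (m (s (h) (q) (q)) (h) (g (p) (h) (h)))))

normal form = (s (r (q)) (w (w (q) (g (p) (h) (h)) (h)) (w (w (q) (q) (h)) (w (q) (q) (h)) (m (p) (h) (q))) (m (p) (r (q)) (g (p) (h) (h)))) (w (g (s (h) (q) (q)) (m (p) (h) (q)) (r (q))) (q) (m (s (h) (q) (q)) (h) (g (p) (h) (h)))))


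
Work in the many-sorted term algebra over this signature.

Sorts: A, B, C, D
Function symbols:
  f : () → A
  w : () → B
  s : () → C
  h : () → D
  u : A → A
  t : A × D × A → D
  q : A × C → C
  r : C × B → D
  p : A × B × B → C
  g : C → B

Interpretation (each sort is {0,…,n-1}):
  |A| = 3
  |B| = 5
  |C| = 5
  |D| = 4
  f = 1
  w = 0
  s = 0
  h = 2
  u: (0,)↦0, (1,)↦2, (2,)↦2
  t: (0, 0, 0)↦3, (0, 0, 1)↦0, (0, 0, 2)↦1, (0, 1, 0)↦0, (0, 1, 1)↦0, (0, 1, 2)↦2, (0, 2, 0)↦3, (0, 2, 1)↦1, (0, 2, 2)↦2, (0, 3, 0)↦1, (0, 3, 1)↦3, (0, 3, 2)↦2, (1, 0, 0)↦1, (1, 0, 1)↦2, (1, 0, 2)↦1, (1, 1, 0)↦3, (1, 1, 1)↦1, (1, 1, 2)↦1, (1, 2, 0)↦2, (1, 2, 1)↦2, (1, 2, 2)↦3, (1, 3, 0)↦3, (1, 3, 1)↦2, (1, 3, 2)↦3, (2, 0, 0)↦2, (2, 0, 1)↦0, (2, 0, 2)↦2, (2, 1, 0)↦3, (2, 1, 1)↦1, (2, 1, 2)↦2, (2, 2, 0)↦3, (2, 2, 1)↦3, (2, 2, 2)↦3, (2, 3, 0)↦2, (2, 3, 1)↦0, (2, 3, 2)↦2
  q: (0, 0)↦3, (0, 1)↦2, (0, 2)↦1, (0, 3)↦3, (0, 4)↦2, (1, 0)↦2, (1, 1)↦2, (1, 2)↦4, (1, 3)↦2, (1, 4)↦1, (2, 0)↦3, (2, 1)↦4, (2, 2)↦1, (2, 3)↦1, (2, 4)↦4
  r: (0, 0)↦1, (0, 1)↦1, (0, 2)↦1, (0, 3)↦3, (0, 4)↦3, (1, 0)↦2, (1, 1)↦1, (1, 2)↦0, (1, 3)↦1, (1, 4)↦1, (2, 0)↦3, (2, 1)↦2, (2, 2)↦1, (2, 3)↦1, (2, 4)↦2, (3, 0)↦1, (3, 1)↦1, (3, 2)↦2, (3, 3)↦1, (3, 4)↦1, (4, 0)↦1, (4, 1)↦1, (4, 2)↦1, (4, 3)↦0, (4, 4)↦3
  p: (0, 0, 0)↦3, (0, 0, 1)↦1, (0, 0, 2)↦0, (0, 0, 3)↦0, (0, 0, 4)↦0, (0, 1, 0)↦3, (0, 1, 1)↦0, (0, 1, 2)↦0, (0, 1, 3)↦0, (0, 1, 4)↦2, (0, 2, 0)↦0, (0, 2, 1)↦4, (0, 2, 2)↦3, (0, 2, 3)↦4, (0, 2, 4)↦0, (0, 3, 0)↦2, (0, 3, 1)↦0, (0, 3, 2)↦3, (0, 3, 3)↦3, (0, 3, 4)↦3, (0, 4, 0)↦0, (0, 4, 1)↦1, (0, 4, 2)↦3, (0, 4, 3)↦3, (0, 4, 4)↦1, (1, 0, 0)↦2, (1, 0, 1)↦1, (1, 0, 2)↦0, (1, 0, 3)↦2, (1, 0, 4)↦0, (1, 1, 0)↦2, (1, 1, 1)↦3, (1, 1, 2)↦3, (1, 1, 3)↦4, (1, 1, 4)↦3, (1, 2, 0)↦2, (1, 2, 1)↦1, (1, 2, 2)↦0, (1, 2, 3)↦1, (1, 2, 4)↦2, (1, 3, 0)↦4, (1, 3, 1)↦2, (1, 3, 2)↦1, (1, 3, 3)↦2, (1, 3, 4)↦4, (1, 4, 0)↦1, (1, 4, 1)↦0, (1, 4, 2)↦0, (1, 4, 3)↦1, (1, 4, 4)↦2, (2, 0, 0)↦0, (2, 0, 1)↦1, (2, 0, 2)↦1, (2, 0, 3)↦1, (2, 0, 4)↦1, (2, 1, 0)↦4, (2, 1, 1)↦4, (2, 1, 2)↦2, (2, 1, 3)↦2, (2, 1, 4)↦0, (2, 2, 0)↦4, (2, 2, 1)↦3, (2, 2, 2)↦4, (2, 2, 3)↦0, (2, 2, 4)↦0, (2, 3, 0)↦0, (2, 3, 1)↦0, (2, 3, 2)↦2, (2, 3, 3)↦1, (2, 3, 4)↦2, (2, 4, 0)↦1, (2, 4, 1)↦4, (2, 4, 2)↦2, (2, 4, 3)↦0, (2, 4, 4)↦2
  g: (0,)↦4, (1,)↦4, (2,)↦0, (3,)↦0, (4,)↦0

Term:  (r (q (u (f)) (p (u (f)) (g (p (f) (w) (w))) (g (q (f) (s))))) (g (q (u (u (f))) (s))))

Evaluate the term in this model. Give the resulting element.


  f = 1
  (u (f)) = u(1,) = 2
  f = 1
  (u (f)) = u(1,) = 2
  f = 1
  w = 0
  w = 0
  (p (f) (w) (w)) = p(1, 0, 0) = 2
  (g (p (f) (w) (w))) = g(2,) = 0
  f = 1
  s = 0
  (q (f) (s)) = q(1, 0) = 2
  (g (q (f) (s))) = g(2,) = 0
  (p (u (f)) (g (p (f) (w) (w))) (g (q (f) (s)))) = p(2, 0, 0) = 0
  (q (u (f)) (p (u (f)) (g (p (f) (w) (w))) (g (q (f) (s))))) = q(2, 0) = 3
  f = 1
  (u (f)) = u(1,) = 2
  (u (u (f))) = u(2,) = 2
  s = 0
  (q (u (u (f))) (s)) = q(2, 0) = 3
  (g (q (u (u (f))) (s))) = g(3,) = 0
  (r (q (u (f)) (p (u (f)) (g (p (f) (w) (w))) (g (q (f) (s))))) (g (q (u (u (f))) (s)))) = r(3, 0) = 1

value = 1


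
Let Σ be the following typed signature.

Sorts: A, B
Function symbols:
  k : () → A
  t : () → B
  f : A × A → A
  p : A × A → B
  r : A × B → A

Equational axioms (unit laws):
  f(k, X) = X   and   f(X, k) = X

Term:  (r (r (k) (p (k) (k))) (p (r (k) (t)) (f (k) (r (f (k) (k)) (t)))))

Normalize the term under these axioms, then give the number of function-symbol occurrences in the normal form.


1. (r (r (k) (p (k) (k))) (p (r (k) (t)) (f (k) (r (f (k) (k)) (t)))))  →  (r (r (k) (p (k) (k))) (p (r (k) (t)) (r (f (k) (k)) (t))))
2. (r (r (k) (p (k) (k))) (p (r (k) (t)) (r (f (k) (k)) (t))))  →  (r (r (k) (p (k) (k))) (p (r (k) (t)) (r (k) (t))))
normal form: (r (r (k) (p (k) (k))) (p (r (k) (t)) (r (k) (t))))

size = 13


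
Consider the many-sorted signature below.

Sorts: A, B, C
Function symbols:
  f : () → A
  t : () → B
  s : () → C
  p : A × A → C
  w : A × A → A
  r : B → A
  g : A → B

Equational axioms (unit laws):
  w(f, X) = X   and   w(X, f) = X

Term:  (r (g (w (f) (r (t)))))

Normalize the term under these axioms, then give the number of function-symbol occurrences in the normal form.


1. (r (g (w (f) (r (t)))))  →  (r (g (r (t))))
normal form: (r (g (r (t))))

size = 4


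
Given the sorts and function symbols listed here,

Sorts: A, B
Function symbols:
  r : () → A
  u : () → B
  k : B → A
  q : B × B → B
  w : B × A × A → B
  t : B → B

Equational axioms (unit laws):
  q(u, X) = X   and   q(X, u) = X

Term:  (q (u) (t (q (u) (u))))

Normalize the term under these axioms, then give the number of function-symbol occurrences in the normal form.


1. (q (u) (t (q (u) (u))))  →  (t (q (u) (u)))
2. (t (q (u) (u)))  →  (t (u))
normal form: (t (u))

size = 2


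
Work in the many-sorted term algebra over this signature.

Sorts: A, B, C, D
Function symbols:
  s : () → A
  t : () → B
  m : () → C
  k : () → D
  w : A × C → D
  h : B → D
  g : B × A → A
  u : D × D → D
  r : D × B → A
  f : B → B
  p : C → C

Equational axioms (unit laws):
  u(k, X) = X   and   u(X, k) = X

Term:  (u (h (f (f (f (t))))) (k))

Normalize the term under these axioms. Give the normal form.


1. (u (h (f (f (f (t))))) (k))  →  (h (f (f (f (t)))))

normal form = (h (f (f (f (t)))))


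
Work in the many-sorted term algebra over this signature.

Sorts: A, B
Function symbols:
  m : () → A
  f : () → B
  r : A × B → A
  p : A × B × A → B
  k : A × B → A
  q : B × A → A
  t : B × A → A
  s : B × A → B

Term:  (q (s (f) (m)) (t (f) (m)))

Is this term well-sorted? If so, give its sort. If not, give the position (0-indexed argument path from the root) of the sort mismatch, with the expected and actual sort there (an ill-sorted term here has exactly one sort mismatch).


well-sorted; sort = A

    (f) : B
    (m) : A
  (s (f) (m)) : B
    (f) : B
    (m) : A
  (t (f) (m)) : A
(q (s (f) (m)) (t (f) (m))) : A


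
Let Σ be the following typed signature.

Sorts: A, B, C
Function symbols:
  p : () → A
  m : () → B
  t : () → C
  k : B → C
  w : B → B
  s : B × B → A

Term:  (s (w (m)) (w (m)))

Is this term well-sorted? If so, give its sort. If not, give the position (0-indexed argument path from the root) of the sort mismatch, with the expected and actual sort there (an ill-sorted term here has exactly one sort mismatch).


well-sorted; sort = A

    (m) : B
  (w (m)) : B
    (m) : B
  (w (m)) : B
(s (w (m)) (w (m))) : A


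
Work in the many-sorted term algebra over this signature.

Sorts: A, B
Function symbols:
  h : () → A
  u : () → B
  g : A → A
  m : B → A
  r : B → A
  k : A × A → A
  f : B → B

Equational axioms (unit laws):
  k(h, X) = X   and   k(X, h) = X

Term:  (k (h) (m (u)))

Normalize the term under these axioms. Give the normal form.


1. (k (h) (m (u)))  →  (m (u))

normal form = (m (u))


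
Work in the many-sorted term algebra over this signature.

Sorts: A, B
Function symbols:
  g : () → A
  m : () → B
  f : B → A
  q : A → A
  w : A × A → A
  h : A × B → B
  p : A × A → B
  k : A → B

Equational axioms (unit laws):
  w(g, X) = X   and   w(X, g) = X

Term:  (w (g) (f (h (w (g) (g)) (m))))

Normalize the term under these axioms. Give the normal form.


1. (w (g) (f (h (w (g) (g)) (m))))  →  (f (h (w (g) (g)) (m)))
2. (f (h (w (g) (g)) (m)))  →  (f (h (g) (m)))

normal form = (f (h (g) (m)))


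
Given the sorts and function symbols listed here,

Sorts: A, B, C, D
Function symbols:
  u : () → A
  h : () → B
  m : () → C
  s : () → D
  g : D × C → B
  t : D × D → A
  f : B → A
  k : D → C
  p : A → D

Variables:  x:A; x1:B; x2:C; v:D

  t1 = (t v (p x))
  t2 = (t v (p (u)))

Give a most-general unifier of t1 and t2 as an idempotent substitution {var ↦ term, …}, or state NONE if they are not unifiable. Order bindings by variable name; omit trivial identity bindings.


{x ↦ (u)}


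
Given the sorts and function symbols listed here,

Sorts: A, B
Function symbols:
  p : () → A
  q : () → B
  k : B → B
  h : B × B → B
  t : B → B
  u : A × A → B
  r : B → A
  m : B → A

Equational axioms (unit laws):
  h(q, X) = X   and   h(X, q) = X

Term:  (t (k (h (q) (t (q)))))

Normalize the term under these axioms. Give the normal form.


normal form = (t (k (t (q))))

1. (t (k (h (q) (t (q)))))  →  (t (k (t (q))))


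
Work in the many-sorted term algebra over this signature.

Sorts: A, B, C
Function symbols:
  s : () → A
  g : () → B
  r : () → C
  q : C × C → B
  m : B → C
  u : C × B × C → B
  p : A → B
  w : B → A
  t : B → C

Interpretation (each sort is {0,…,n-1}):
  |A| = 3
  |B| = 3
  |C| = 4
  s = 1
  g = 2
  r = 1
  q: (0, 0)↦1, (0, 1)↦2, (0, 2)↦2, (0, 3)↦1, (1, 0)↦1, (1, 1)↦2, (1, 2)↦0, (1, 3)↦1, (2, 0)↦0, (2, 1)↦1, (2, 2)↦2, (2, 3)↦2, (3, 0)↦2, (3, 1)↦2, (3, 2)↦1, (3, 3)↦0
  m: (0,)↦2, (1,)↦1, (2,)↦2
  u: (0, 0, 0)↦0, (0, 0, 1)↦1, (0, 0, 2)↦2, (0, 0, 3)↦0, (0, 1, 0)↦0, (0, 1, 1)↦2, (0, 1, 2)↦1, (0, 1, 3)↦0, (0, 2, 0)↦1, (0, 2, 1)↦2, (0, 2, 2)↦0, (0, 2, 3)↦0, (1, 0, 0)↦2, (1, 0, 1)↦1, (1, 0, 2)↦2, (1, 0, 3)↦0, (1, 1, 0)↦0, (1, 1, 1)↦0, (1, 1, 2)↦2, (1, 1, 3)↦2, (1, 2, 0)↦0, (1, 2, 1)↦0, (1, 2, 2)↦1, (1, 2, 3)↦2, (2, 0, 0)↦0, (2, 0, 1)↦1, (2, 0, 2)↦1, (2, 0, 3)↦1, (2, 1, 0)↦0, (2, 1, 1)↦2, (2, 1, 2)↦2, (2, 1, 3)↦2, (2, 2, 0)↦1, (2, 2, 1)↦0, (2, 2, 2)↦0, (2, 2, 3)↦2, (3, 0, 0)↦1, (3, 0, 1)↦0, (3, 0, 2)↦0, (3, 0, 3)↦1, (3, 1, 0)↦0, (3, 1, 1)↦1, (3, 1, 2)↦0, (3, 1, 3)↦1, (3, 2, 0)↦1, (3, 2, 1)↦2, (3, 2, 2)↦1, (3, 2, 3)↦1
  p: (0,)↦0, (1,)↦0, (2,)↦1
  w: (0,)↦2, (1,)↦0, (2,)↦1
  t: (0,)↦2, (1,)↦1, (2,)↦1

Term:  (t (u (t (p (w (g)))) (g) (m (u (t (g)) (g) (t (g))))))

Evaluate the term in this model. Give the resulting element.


value = 2

  g = 2
  (w (g)) = w(2,) = 1
  (p (w (g))) = p(1,) = 0
  (t (p (w (g)))) = t(0,) = 2
  g = 2
  g = 2
  (t (g)) = t(2,) = 1
  g = 2
  g = 2
  (t (g)) = t(2,) = 1
  (u (t (g)) (g) (t (g))) = u(1, 2, 1) = 0
  (m (u (t (g)) (g) (t (g)))) = m(0,) = 2
  (u (t (p (w (g)))) (g) (m (u (t (g)) (g) (t (g))))) = u(2, 2, 2) = 0
  (t (u (t (p (w (g)))) (g) (m (u (t (g)) (g) (t (g)))))) = t(0,) = 2


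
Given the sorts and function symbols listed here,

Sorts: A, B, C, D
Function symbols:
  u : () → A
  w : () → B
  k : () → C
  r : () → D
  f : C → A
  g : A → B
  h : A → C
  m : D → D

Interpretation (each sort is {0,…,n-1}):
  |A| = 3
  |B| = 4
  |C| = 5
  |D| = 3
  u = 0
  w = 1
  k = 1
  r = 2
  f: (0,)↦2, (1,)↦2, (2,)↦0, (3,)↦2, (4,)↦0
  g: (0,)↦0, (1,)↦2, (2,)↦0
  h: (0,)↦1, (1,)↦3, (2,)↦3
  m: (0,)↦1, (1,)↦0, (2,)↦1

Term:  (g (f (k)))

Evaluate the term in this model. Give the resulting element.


  k = 1
  (f (k)) = f(1,) = 2
  (g (f (k))) = g(2,) = 0

value = 0


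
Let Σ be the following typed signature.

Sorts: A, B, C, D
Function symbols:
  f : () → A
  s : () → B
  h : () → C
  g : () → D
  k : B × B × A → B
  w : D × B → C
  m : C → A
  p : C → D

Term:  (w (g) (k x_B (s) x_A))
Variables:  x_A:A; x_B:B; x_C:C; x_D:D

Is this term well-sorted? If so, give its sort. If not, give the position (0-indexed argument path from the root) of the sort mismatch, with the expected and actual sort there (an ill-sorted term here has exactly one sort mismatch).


  (g) : D
    x_B : B
    (s) : B
    x_A : A
  (k x_B (s) x_A) : B
(w (g) (k x_B (s) x_A)) : C

well-sorted; sort = C


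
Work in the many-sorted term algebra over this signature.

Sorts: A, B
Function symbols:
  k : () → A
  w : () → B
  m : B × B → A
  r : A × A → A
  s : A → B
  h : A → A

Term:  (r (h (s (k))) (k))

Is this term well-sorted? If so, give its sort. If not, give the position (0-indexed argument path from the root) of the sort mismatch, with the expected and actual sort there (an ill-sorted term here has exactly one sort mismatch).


ill-sorted at position [0, 0]: expected A, got B

      (k) : A
    (s (k)) : B
  (h (s (k))) : ✗ arg 0 at [0, 0] has sort B, expected A
  (k) : A


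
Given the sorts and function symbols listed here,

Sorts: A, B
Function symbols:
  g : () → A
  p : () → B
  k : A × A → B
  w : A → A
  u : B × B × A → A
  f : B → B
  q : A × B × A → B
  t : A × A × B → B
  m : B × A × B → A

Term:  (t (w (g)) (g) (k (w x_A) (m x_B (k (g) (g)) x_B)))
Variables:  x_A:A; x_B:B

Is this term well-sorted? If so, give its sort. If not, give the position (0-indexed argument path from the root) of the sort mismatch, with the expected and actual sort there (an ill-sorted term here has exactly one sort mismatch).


    (g) : A
  (w (g)) : A
  (g) : A
      x_A : A
    (w x_A) : A
      x_B : B
        (g) : A
        (g) : A
      (k (g) (g)) : B
      x_B : B
    (m x_B (k (g) (g)) x_B) : ✗ arg 1 at [2, 1, 1] has sort B, expected A

ill-sorted at position [2, 1, 1]: expected A, got B


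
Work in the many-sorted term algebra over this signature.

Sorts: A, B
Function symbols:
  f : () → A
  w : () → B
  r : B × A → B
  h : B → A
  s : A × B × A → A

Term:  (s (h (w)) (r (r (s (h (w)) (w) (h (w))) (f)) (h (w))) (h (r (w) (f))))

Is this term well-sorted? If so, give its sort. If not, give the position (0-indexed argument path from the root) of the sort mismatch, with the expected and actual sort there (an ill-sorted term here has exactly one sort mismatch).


ill-sorted at position [1, 0, 0]: expected B, got A

    (w) : B
  (h (w)) : A
          (w) : B
        (h (w)) : A
        (w) : B
          (w) : B
        (h (w)) : A
      (s (h (w)) (w) (h (w))) : A
      (f) : A
    (r (s (h (w)) (w) (h (w))) (f)) : ✗ arg 0 at [1, 0, 0] has sort A, expected B
      (w) : B
    (h (w)) : A
      (w) : B
      (f) : A
    (r (w) (f)) : B
  (h (r (w) (f))) : A


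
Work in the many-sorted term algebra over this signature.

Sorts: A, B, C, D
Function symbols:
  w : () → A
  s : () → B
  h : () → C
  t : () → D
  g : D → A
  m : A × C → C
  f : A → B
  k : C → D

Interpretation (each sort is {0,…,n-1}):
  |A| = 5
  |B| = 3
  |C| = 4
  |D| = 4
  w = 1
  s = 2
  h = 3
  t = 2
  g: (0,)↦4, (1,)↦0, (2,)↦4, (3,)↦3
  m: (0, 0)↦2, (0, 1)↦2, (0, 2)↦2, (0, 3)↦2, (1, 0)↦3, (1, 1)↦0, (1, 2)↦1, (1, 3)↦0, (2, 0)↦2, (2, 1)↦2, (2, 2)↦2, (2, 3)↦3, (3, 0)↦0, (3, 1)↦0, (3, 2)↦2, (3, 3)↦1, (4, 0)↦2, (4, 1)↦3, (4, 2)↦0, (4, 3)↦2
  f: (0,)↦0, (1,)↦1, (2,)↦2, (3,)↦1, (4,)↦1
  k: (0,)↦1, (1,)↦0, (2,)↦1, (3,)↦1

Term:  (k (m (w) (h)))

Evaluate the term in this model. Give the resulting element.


value = 1

  w = 1
  h = 3
  (m (w) (h)) = m(1, 3) = 0
  (k (m (w) (h))) = k(0,) = 1


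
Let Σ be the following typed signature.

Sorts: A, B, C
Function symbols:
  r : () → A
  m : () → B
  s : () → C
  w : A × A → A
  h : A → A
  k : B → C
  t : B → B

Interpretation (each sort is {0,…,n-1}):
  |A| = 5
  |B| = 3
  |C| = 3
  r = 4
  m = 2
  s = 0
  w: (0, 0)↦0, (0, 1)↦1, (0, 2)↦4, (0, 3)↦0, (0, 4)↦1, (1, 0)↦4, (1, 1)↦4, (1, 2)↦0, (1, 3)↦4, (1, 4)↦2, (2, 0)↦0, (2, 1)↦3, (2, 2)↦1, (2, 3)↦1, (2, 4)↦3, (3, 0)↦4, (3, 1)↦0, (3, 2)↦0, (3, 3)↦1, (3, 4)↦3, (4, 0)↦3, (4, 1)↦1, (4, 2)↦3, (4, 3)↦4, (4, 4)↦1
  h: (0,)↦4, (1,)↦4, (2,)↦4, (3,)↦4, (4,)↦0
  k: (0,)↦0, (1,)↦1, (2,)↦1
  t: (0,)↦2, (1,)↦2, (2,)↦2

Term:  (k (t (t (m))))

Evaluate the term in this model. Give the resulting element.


  m = 2
  (t (m)) = t(2,) = 2
  (t (t (m))) = t(2,) = 2
  (k (t (t (m)))) = k(2,) = 1

value = 1


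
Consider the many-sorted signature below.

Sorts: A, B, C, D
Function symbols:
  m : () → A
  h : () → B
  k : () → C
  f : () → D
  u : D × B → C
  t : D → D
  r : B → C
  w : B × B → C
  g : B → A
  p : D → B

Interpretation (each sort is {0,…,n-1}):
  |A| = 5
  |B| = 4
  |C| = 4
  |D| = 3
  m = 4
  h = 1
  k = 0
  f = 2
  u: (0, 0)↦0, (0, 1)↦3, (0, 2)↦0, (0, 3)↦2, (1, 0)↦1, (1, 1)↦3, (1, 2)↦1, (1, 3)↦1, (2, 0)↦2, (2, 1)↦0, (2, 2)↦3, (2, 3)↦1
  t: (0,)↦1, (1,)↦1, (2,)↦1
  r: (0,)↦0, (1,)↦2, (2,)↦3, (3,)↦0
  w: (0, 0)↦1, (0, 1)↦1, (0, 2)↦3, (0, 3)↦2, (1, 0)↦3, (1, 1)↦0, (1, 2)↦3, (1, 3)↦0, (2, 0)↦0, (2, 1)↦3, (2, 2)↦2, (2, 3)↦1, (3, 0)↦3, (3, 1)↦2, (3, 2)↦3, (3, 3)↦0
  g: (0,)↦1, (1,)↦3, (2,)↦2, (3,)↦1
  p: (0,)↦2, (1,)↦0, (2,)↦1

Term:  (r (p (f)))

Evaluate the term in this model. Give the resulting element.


  f = 2
  (p (f)) = p(2,) = 1
  (r (p (f))) = r(1,) = 2

value = 2


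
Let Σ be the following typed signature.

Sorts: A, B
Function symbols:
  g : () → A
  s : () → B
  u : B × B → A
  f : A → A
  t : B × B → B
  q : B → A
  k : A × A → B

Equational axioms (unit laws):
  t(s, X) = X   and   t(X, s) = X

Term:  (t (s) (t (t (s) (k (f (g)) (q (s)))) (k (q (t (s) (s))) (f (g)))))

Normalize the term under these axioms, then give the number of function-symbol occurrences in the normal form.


1. (t (s) (t (t (s) (k (f (g)) (q (s)))) (k (q (t (s) (s))) (f (g)))))  →  (t (t (s) (k (f (g)) (q (s)))) (k (q (t (s) (s))) (f (g))))
2. (t (t (s) (k (f (g)) (q (s)))) (k (q (t (s) (s))) (f (g))))  →  (t (k (f (g)) (q (s))) (k (q (t (s) (s))) (f (g))))
3. (t (k (f (g)) (q (s))) (k (q (t (s) (s))) (f (g))))  →  (t (k (f (g)) (q (s))) (k (q (s)) (f (g))))
normal form: (t (k (f (g)) (q (s))) (k (q (s)) (f (g))))

size = 11


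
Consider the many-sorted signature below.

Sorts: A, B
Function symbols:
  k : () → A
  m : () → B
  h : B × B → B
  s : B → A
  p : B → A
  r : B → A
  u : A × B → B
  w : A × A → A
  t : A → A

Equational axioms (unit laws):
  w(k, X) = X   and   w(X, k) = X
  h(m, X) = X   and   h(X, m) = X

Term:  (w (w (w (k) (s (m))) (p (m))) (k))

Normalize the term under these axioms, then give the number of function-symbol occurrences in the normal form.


1. (w (w (w (k) (s (m))) (p (m))) (k))  →  (w (w (k) (s (m))) (p (m)))
2. (w (w (k) (s (m))) (p (m)))  →  (w (s (m)) (p (m)))
normal form: (w (s (m)) (p (m)))

size = 5


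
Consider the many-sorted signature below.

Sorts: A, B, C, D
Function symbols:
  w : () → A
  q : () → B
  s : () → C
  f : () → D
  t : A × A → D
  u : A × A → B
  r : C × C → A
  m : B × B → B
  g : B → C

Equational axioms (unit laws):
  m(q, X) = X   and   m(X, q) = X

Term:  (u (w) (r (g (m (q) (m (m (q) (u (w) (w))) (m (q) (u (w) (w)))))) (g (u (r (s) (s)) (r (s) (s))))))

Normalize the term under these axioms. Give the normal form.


normal form = (u (w) (r (g (m (u (w) (w)) (u (w) (w)))) (g (u (r (s) (s)) (r (s) (s))))))

1. (u (w) (r (g (m (q) (m (m (q) (u (w) (w))) (m (q) (u (w) (w)))))) (g (u (r (s) (s)) (r (s) (s))))))  →  (u (w) (r (g (m (m (q) (u (w) (w))) (m (q) (u (w) (w))))) (g (u (r (s) (s)) (r (s) (s))))))
2. (u (w) (r (g (m (m (q) (u (w) (w))) (m (q) (u (w) (w))))) (g (u (r (s) (s)) (r (s) (s))))))  →  (u (w) (r (g (m (u (w) (w)) (m (q) (u (w) (w))))) (g (u (r (s) (s)) (r (s) (s))))))
3. (u (w) (r (g (m (u (w) (w)) (m (q) (u (w) (w))))) (g (u (r (s) (s)) (r (s) (s))))))  →  (u (w) (r (g (m (u (w) (w)) (u (w) (w)))) (g (u (r (s) (s)) (r (s) (s))))))


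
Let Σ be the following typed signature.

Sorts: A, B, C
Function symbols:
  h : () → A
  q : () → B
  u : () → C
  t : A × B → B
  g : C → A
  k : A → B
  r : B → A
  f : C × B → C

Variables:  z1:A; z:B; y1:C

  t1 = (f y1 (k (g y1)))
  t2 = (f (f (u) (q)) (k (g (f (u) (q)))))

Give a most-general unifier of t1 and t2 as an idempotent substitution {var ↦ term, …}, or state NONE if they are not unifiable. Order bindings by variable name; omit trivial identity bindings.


{y1 ↦ (f (u) (q))}


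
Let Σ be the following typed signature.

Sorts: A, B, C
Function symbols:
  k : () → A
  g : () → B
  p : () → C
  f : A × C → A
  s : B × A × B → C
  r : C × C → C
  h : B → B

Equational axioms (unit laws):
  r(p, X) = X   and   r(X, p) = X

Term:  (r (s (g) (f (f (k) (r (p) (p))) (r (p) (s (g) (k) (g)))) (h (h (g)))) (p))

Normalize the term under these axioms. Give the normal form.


normal form = (s (g) (f (f (k) (p)) (s (g) (k) (g))) (h (h (g))))

1. (r (s (g) (f (f (k) (r (p) (p))) (r (p) (s (g) (k) (g)))) (h (h (g)))) (p))  →  (s (g) (f (f (k) (r (p) (p))) (r (p) (s (g) (k) (g)))) (h (h (g))))
2. (s (g) (f (f (k) (r (p) (p))) (r (p) (s (g) (k) (g)))) (h (h (g))))  →  (s (g) (f (f (k) (p)) (r (p) (s (g) (k) (g)))) (h (h (g))))
3. (s (g) (f (f (k) (p)) (r (p) (s (g) (k) (g)))) (h (h (g))))  →  (s (g) (f (f (k) (p)) (s (g) (k) (g))) (h (h (g))))


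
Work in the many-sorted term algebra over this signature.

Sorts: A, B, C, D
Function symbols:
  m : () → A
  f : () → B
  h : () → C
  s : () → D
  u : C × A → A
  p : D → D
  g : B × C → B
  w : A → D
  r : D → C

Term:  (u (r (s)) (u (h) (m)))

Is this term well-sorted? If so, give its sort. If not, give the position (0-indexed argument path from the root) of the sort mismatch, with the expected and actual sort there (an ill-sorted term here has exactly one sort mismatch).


well-sorted; sort = A

    (s) : D
  (r (s)) : C
    (h) : C
    (m) : A
  (u (h) (m)) : A
(u (r (s)) (u (h) (m))) : A


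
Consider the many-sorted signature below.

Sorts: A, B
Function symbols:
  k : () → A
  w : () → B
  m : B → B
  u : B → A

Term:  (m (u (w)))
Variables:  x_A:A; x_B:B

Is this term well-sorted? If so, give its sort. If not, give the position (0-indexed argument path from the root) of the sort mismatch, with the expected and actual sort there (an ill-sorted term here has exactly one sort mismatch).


ill-sorted at position [0]: expected B, got A

    (w) : B
  (u (w)) : A
(m (u (w))) : ✗ arg 0 at [0] has sort A, expected B


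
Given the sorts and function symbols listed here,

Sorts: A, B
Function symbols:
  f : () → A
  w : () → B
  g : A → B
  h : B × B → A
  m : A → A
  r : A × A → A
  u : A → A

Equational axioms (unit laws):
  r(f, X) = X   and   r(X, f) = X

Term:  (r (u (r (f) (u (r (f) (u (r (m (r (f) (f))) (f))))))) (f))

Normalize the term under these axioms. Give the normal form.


1. (r (u (r (f) (u (r (f) (u (r (m (r (f) (f))) (f))))))) (f))  →  (u (r (f) (u (r (f) (u (r (m (r (f) (f))) (f)))))))
2. (u (r (f) (u (r (f) (u (r (m (r (f) (f))) (f)))))))  →  (u (u (r (f) (u (r (m (r (f) (f))) (f))))))
3. (u (u (r (f) (u (r (m (r (f) (f))) (f))))))  →  (u (u (u (r (m (r (f) (f))) (f)))))
4. (u (u (u (r (m (r (f) (f))) (f)))))  →  (u (u (u (m (r (f) (f))))))
5. (u (u (u (m (r (f) (f))))))  →  (u (u (u (m (f)))))

normal form = (u (u (u (m (f)))))


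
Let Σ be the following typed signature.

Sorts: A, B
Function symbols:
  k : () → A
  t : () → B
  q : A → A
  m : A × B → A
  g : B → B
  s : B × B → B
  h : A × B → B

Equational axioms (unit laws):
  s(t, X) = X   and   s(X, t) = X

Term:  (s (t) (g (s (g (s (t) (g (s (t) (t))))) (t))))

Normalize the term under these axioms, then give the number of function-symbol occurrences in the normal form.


size = 4

1. (s (t) (g (s (g (s (t) (g (s (t) (t))))) (t))))  →  (g (s (g (s (t) (g (s (t) (t))))) (t)))
2. (g (s (g (s (t) (g (s (t) (t))))) (t)))  →  (g (g (s (t) (g (s (t) (t))))))
3. (g (g (s (t) (g (s (t) (t))))))  →  (g (g (g (s (t) (t)))))
4. (g (g (g (s (t) (t)))))  →  (g (g (g (t))))
normal form: (g (g (g (t))))


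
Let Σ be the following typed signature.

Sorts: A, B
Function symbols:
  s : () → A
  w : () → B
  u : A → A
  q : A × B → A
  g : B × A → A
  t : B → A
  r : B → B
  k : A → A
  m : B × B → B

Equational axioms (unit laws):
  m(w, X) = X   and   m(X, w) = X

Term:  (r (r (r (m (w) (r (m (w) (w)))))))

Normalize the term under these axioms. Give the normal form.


normal form = (r (r (r (r (w)))))

1. (r (r (r (m (w) (r (m (w) (w)))))))  →  (r (r (r (r (m (w) (w))))))
2. (r (r (r (r (m (w) (w))))))  →  (r (r (r (r (w)))))


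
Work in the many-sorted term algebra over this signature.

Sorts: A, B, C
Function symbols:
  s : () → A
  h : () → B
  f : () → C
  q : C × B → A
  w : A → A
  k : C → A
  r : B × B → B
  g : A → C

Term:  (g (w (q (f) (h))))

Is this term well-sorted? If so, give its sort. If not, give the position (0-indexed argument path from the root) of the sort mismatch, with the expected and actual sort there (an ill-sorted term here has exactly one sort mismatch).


well-sorted; sort = C

      (f) : C
      (h) : B
    (q (f) (h)) : A
  (w (q (f) (h))) : A
(g (w (q (f) (h)))) : C


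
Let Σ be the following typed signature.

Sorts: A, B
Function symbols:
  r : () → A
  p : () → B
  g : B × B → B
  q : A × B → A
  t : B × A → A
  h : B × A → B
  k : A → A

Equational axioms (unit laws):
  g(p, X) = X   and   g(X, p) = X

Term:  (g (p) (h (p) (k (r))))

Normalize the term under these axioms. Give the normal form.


1. (g (p) (h (p) (k (r))))  →  (h (p) (k (r)))

normal form = (h (p) (k (r)))


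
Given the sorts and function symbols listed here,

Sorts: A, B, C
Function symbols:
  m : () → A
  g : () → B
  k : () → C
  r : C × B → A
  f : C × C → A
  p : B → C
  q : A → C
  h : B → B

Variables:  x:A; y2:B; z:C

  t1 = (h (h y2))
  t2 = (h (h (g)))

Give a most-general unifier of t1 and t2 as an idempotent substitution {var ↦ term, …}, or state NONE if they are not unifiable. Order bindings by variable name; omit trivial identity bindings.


{y2 ↦ (g)}


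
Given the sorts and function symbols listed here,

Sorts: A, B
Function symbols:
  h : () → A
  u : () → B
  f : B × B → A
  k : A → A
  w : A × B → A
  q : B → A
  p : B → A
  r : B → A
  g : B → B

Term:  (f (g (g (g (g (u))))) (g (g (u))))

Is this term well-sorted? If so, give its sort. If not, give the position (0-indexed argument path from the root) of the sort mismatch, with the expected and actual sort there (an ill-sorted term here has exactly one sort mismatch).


well-sorted; sort = A

          (u) : B
        (g (u)) : B
      (g (g (u))) : B
    (g (g (g (u)))) : B
  (g (g (g (g (u))))) : B
      (u) : B
    (g (u)) : B
  (g (g (u))) : B
(f (g (g (g (g (u))))) (g (g (u)))) : A


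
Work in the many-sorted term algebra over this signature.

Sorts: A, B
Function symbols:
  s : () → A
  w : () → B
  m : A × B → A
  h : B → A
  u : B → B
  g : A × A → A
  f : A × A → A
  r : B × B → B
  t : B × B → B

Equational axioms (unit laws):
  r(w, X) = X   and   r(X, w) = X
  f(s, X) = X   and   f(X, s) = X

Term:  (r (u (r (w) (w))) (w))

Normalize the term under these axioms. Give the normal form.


1. (r (u (r (w) (w))) (w))  →  (u (r (w) (w)))
2. (u (r (w) (w)))  →  (u (w))

normal form = (u (w))


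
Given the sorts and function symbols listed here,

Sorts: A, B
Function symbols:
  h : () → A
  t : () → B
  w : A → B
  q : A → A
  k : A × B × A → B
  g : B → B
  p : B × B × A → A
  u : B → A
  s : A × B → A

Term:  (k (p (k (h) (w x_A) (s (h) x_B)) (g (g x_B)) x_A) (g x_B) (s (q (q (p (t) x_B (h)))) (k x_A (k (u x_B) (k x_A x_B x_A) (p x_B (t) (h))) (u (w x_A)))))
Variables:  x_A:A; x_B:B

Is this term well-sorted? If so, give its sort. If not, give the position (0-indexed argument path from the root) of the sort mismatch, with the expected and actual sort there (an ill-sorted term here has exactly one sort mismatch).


      (h) : A
        x_A : A
      (w x_A) : B
        (h) : A
        x_B : B
      (s (h) x_B) : A
    (k (h) (w x_A) (s (h) x_B)) : B
        x_B : B
      (g x_B) : B
    (g (g x_B)) : B
    x_A : A
  (p (k (h) (w x_A) (s (h) x_B)) (g (g x_B)) x_A) : A
    x_B : B
  (g x_B) : B
          (t) : B
          x_B : B
          (h) : A
        (p (t) x_B (h)) : A
      (q (p (t) x_B (h))) : A
    (q (q (p (t) x_B (h)))) : A
      x_A : A
          x_B : B
        (u x_B) : A
          x_A : A
          x_B : B
          x_A : A
        (k x_A x_B x_A) : B
          x_B : B
          (t) : B
          (h) : A
        (p x_B (t) (h)) : A
      (k (u x_B) (k x_A x_B x_A) (p x_B (t) (h))) : B
          x_A : A
        (w x_A) : B
      (u (w x_A)) : A
    (k x_A (k (u x_B) (k x_A x_B x_A) (p x_B (t) (h))) (u (w x_A))) : B
  (s (q (q (p (t) x_B (h)))) (k x_A (k (u x_B) (k x_A x_B x_A) (p x_B (t) (h))) (u (w x_A)))) : A
(k (p (k (h) (w x_A) (s (h) x_B)) (g (g x_B)) x_A) (g x_B) (s (q (q (p (t) x_B (h)))) (k x_A (k (u x_B) (k x_A x_B x_A) (p x_B (t) (h))) (u (w x_A))))) : B

well-sorted; sort = B


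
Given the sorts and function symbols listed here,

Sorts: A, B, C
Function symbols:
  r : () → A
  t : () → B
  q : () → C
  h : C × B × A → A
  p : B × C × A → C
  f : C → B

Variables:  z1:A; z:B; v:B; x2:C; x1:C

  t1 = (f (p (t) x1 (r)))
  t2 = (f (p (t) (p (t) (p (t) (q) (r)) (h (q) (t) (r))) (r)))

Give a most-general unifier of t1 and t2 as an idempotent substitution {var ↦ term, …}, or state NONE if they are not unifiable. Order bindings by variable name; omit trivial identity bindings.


{x1 ↦ (p (t) (p (t) (q) (r)) (h (q) (t) (r)))}


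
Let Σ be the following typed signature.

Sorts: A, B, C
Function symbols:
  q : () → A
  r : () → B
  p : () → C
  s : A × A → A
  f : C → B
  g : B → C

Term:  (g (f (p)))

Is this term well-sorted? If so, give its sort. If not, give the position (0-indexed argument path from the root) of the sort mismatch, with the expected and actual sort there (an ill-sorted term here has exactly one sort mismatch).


    (p) : C
  (f (p)) : B
(g (f (p))) : C

well-sorted; sort = C


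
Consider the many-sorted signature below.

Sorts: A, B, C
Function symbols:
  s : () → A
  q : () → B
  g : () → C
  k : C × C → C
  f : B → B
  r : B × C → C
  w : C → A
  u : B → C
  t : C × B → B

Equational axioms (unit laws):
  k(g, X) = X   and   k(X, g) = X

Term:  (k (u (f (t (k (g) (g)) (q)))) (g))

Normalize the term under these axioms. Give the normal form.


1. (k (u (f (t (k (g) (g)) (q)))) (g))  →  (u (f (t (k (g) (g)) (q))))
2. (u (f (t (k (g) (g)) (q))))  →  (u (f (t (g) (q))))

normal form = (u (f (t (g) (q))))


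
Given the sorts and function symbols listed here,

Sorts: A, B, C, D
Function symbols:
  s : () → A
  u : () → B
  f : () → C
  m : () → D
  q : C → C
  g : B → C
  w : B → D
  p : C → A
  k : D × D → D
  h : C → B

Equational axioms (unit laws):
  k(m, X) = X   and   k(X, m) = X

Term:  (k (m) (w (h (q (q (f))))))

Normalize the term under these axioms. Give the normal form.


normal form = (w (h (q (q (f)))))

1. (k (m) (w (h (q (q (f))))))  →  (w (h (q (q (f)))))


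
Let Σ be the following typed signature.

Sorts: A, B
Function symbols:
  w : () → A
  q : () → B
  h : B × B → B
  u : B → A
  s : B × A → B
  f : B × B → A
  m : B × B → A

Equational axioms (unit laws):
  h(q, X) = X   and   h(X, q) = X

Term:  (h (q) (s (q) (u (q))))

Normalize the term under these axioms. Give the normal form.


normal form = (s (q) (u (q)))

1. (h (q) (s (q) (u (q))))  →  (s (q) (u (q)))


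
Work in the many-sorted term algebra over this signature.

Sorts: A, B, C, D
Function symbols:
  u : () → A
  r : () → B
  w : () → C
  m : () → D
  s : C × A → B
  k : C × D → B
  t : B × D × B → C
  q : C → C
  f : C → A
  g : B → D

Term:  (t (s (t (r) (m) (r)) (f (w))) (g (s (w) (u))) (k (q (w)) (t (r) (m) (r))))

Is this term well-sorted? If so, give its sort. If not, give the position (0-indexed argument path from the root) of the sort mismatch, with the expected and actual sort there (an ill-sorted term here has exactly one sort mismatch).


      (r) : B
      (m) : D
      (r) : B
    (t (r) (m) (r)) : C
      (w) : C
    (f (w)) : A
  (s (t (r) (m) (r)) (f (w))) : B
      (w) : C
      (u) : A
    (s (w) (u)) : B
  (g (s (w) (u))) : D
      (w) : C
    (q (w)) : C
      (r) : B
      (m) : D
      (r) : B
    (t (r) (m) (r)) : C
  (k (q (w)) (t (r) (m) (r))) : ✗ arg 1 at [2, 1] has sort C, expected D

ill-sorted at position [2, 1]: expected D, got C


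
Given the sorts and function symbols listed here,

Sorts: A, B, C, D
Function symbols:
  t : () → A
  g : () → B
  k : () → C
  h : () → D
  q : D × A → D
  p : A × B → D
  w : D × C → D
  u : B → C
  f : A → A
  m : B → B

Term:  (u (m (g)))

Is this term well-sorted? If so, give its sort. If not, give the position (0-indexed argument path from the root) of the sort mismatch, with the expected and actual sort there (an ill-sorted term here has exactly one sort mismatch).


well-sorted; sort = C

    (g) : B
  (m (g)) : B
(u (m (g))) : C


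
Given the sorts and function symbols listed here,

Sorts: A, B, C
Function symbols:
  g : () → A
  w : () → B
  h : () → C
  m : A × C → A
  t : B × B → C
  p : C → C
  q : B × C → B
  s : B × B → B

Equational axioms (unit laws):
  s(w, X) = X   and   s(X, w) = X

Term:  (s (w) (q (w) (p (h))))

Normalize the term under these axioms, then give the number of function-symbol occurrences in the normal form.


1. (s (w) (q (w) (p (h))))  →  (q (w) (p (h)))
normal form: (q (w) (p (h)))

size = 4


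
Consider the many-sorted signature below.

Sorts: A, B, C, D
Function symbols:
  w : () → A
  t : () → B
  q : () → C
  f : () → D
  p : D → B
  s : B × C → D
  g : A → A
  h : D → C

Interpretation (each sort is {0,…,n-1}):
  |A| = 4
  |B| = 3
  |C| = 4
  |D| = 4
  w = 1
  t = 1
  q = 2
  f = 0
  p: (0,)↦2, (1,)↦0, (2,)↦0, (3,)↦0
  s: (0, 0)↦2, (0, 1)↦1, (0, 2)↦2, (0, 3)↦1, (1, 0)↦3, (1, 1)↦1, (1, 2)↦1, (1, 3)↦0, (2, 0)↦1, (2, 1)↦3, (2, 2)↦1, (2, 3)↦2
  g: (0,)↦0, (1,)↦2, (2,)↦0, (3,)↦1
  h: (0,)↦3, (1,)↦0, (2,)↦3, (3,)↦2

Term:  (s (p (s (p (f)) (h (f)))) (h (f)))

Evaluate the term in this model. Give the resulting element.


  f = 0
  (p (f)) = p(0,) = 2
  f = 0
  (h (f)) = h(0,) = 3
  (s (p (f)) (h (f))) = s(2, 3) = 2
  (p (s (p (f)) (h (f)))) = p(2,) = 0
  f = 0
  (h (f)) = h(0,) = 3
  (s (p (s (p (f)) (h (f)))) (h (f))) = s(0, 3) = 1

value = 1


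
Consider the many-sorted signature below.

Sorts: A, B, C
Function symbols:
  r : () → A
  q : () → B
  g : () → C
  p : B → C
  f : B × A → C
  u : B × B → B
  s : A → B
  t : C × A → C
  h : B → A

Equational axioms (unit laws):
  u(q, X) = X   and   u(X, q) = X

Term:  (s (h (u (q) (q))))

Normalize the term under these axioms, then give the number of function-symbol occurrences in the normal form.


1. (s (h (u (q) (q))))  →  (s (h (q)))
normal form: (s (h (q)))

size = 3


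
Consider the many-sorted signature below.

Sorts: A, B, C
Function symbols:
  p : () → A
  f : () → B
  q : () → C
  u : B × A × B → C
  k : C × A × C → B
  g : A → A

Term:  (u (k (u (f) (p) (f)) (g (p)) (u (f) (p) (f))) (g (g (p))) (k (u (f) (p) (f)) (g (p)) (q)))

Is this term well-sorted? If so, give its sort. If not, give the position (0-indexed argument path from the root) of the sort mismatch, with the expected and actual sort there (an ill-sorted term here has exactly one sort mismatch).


well-sorted; sort = C

      (f) : B
      (p) : A
      (f) : B
    (u (f) (p) (f)) : C
      (p) : A
    (g (p)) : A
      (f) : B
      (p) : A
      (f) : B
    (u (f) (p) (f)) : C
  (k (u (f) (p) (f)) (g (p)) (u (f) (p) (f))) : B
      (p) : A
    (g (p)) : A
  (g (g (p))) : A
      (f) : B
      (p) : A
      (f) : B
    (u (f) (p) (f)) : C
      (p) : A
    (g (p)) : A
    (q) : C
  (k (u (f) (p) (f)) (g (p)) (q)) : B
(u (k (u (f) (p) (f)) (g (p)) (u (f) (p) (f))) (g (g (p))) (k (u (f) (p) (f)) (g (p)) (q))) : C
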